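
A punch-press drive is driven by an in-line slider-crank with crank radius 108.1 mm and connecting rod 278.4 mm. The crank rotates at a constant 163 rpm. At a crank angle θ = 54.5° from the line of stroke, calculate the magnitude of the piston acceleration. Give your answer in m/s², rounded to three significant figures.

14.6

ω = 2π·163/60 = 17.07 rad/s
x(θ) = r cosθ + √(L² − r² sin²θ); with ω constant, a = ω²·d²x/dθ².
d²x/dθ² = −r cosθ − r²(cos2θ)/√u − r⁴ sin²2θ/(4u^{3/2}),  u = L² − r² sin²θ = 0.0697615 m².
Substituting r = 0.1081 m, L = 0.2784 m, θ = 54.5°: d²x/dθ² = -0.050026 m.
a = ω²·d²x/dθ² = (17.07)²·(-0.050026) = -14.576 m/s²;  |a| = 14.576 m/s².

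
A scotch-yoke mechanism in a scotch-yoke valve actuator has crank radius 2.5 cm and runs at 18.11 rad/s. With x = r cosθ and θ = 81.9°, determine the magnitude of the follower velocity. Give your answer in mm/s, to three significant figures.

448

ω = 18.11 rad/s
x = r cosθ ⇒ ẋ = −rω sinθ.
|v| = rω|sinθ| = 0.025·18.11·|sin 81.9°| = 0.44823 m/s = 448.23 mm/s.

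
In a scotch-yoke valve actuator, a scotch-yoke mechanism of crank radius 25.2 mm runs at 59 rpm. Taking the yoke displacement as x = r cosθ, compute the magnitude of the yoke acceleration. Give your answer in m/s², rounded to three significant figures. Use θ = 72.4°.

0.291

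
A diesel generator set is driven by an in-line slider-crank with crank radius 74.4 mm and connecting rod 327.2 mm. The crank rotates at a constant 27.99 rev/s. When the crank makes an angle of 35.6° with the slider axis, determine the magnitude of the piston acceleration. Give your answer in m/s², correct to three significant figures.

2050

ω = 2π·28 = 175.9 rad/s
x(θ) = r cosθ + √(L² − r² sin²θ); with ω constant, a = ω²·d²x/dθ².
d²x/dθ² = −r cosθ − r²(cos2θ)/√u − r⁴ sin²2θ/(4u^{3/2}),  u = L² − r² sin²θ = 0.105184 m².
Substituting r = 0.0744 m, L = 0.3272 m, θ = 35.6°: d²x/dθ² = -0.066196 m.
a = ω²·d²x/dθ² = (175.9)²·(-0.066196) = -2047.4 m/s²;  |a| = 2047.4 m/s².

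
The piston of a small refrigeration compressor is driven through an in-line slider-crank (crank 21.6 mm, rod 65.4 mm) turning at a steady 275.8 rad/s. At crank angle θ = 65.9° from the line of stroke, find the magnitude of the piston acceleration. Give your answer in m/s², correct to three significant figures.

301

ω = 275.8 rad/s
x(θ) = r cosθ + √(L² − r² sin²θ); with ω constant, a = ω²·d²x/dθ².
d²x/dθ² = −r cosθ − r²(cos2θ)/√u − r⁴ sin²2θ/(4u^{3/2}),  u = L² − r² sin²θ = 0.00388839 m².
Substituting r = 0.0216 m, L = 0.0654 m, θ = 65.9°: d²x/dθ² = -0.0039576 m.
a = ω²·d²x/dθ² = (275.8)²·(-0.0039576) = -301.04 m/s²;  |a| = 301.04 m/s².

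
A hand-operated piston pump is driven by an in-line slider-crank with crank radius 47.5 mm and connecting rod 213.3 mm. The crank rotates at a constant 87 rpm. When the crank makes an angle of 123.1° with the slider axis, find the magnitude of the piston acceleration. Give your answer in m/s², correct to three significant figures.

2.50

ω = 2π·87/60 = 9.111 rad/s
x(θ) = r cosθ + √(L² − r² sin²θ); with ω constant, a = ω²·d²x/dθ².
d²x/dθ² = −r cosθ − r²(cos2θ)/√u − r⁴ sin²2θ/(4u^{3/2}),  u = L² − r² sin²θ = 0.0439135 m².
Substituting r = 0.0475 m, L = 0.2133 m, θ = 123.1°: d²x/dθ² = +0.030169 m.
a = ω²·d²x/dθ² = (9.111)²·(+0.030169) = +2.5041 m/s²;  |a| = 2.5041 m/s².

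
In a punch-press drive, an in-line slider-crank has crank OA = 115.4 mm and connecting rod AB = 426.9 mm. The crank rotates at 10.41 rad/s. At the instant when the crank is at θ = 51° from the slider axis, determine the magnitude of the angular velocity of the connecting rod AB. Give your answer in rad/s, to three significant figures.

1.81

ω = 10.41 rad/s
The rod makes angle φ with the slider axis where L sinφ = r sinθ; differentiating, L cosφ·φ̇ = r ω cosθ.
L cosφ = √(L² − r² sin²θ) = 0.41737 m.
|ω_rod| = r ω |cosθ| / √(L² − r² sin²θ) = 0.1154·10.41·0.62932/0.41737 = 1.8114 rad/s.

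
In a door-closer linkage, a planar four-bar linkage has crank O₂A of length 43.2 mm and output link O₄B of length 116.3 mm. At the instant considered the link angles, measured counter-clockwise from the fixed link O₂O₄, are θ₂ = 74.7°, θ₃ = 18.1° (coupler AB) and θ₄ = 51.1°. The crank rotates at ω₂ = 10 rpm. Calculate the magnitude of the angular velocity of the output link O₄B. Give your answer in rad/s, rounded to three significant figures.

0.596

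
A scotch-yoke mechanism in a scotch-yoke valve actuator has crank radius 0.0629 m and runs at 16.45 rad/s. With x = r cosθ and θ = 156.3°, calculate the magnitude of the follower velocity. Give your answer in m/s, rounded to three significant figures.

ω = 16.45 rad/s
x = r cosθ ⇒ ẋ = −rω sinθ.
|v| = rω|sinθ| = 0.0629·16.45·|sin 156.3°| = 0.4159 m/s.

0.416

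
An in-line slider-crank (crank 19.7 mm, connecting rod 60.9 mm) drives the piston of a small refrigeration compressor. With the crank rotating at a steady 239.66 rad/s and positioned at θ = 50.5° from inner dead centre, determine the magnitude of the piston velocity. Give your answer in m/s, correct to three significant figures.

ω = 239.7 rad/s
For an in-line slider-crank, x = r cosθ + √(L² − r² sin²θ), so v = −rω sinθ·[1 + r cosθ/√(L² − r² sin²θ)].
With r = 0.0197 m, L = 0.0609 m, θ = 50.5°: √(L² − r² sin²θ) = 0.058972 m.
v = −0.0197·239.7·0.77162·[1 + 0.0197·0.63608/0.058972] = -4.4172 m/s.
|v| = 4.4172 m/s.

4.42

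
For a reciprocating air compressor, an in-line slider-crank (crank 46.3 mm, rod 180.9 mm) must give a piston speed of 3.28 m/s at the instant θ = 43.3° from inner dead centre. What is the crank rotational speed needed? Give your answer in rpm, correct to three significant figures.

For an in-line slider-crank, |v_piston| = rω|sinθ|·[1 + r cosθ/√(L² − r² sin²θ)].
With r = 0.0463 m, L = 0.1809 m, θ = 43.3°: the bracketed kinematic factor |dx/dθ| = 0.037761 m.
ω = v/|dx/dθ| = 3.28/0.037761 = 86.861 rad/s.
N = 60ω/(2π) = 829.47 rpm.

829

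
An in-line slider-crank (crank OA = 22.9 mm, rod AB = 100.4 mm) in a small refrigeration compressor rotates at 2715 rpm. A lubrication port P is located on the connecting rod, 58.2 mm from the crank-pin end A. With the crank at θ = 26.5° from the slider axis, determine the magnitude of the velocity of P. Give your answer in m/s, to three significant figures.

4.07

ω = 284.3 rad/s.  Crank-pin speed |V_A| = rω = 6.5108 m/s, perpendicular to OA.
Rod angle: sinφ = −(r/L) sinθ ⇒ φ = -5.841°; ω_rod = −rω cosθ/√(L²−r²sin²θ) = -58.338 rad/s.
V_P = V_A + ω_rod × AP, with AP = 0.0582 m along the rod.
Components: V_Px = −rω sinθ − a·ω_rod·sinφ = -3.2506 m/s;  V_Py = rω cosθ + a·ω_rod·cosφ = +2.4491 m/s.
|V_P| = √(V_Px² + V_Py²) = 4.07 m/s.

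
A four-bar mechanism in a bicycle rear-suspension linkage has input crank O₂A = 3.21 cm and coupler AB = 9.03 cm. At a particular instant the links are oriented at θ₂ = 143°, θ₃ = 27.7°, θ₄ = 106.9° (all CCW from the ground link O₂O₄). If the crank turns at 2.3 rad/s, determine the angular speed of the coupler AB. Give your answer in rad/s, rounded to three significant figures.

0.490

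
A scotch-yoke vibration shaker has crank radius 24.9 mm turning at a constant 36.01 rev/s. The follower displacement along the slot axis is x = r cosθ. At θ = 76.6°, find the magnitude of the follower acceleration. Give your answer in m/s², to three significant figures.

295

ω = 226.3 rad/s (from 36.01 rev/s).
x = r cosθ ⇒ ẍ = −rω² cosθ (ω constant).
|a| = rω²|cosθ| = 0.0249·(226.3)²·|cos 76.6°| = 295.41 m/s².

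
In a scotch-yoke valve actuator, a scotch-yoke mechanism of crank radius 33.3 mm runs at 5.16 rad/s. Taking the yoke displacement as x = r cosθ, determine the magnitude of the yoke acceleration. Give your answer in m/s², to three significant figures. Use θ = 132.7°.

ω = 5.16 rad/s
x = r cosθ ⇒ ẍ = −rω² cosθ (ω constant).
|a| = rω²|cosθ| = 0.0333·(5.16)²·|cos 132.7°| = 0.60128 m/s².

0.601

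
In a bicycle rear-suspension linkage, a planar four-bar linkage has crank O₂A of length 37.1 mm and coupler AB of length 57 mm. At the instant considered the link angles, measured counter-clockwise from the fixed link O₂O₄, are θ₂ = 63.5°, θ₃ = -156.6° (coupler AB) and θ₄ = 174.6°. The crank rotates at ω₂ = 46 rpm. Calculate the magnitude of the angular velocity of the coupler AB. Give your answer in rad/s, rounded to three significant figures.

6.07

ω₂ = 4.817 rad/s (from 46 rpm).
Differentiating the loop-closure r₂e^{iθ₂}+r₃e^{iθ₃}=r₁+r₄e^{iθ₄} gives r₂ω₂e^{iθ₂}+r₃ω₃e^{iθ₃}=r₄ω₄e^{iθ₄}.
Eliminating the other unknown: ω₃ = r₂ω₂ sin(θ₄−θ₂) / [r₃ sin(θ₃−θ₄)].
Numerator sine = +0.93295; denominator sine = +0.48175.
Result = 0.0371·4.817·(+0.93295) / (0.057·(+0.48175)) = +6.0718 rad/s; magnitude 6.0718 rad/s.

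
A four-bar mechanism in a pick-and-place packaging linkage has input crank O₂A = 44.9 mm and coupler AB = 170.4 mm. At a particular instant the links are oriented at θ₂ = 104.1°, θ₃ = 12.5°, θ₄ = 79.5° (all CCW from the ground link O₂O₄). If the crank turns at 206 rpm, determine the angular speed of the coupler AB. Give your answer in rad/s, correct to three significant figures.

ω₂ = 21.57 rad/s (from 206 rpm).
Differentiating the loop-closure r₂e^{iθ₂}+r₃e^{iθ₃}=r₁+r₄e^{iθ₄} gives r₂ω₂e^{iθ₂}+r₃ω₃e^{iθ₃}=r₄ω₄e^{iθ₄}.
Eliminating the other unknown: ω₃ = r₂ω₂ sin(θ₄−θ₂) / [r₃ sin(θ₃−θ₄)].
Numerator sine = -0.41628; denominator sine = -0.92050.
Result = 0.0449·21.57·(-0.41628) / (0.1704·(-0.92050)) = +2.5706 rad/s; magnitude 2.5706 rad/s.

2.57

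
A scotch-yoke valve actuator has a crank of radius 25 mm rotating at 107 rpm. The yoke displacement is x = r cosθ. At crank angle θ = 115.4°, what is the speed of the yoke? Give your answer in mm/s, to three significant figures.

ω = 11.21 rad/s (from 107 rpm).
x = r cosθ ⇒ ẋ = −rω sinθ.
|v| = rω|sinθ| = 0.025·11.21·|sin 115.4°| = 0.25305 m/s = 253.05 mm/s.

253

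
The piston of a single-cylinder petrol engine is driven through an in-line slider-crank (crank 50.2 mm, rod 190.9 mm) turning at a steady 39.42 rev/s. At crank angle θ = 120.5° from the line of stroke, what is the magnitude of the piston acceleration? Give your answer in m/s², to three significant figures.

1950

ω = 2π·39.4 = 247.7 rad/s
x(θ) = r cosθ + √(L² − r² sin²θ); with ω constant, a = ω²·d²x/dθ².
d²x/dθ² = −r cosθ − r²(cos2θ)/√u − r⁴ sin²2θ/(4u^{3/2}),  u = L² − r² sin²θ = 0.0345719 m².
Substituting r = 0.0502 m, L = 0.1909 m, θ = 120.5°: d²x/dθ² = +0.03186 m.
a = ω²·d²x/dθ² = (247.7)²·(+0.03186) = +1954.5 m/s²;  |a| = 1954.5 m/s².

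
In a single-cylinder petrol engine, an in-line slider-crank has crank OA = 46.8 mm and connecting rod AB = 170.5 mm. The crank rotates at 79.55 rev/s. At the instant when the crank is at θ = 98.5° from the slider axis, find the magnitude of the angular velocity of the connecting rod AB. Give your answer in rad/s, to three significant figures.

ω = 499.8 rad/s (converted from 79.55 rev/s).
The rod makes angle φ with the slider axis where L sinφ = r sinθ; differentiating, L cosφ·φ̇ = r ω cosθ.
L cosφ = √(L² − r² sin²θ) = 0.1641 m.
|ω_rod| = r ω |cosθ| / √(L² − r² sin²θ) = 0.0468·499.8·0.14781/0.1641 = 21.07 rad/s.

21.1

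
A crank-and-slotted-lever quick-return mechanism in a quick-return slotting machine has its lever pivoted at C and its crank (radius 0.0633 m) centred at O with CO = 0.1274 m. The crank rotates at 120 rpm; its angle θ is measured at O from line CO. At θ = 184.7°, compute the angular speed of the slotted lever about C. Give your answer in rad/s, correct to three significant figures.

12.2

ω = 12.57 rad/s (from 120 rpm).
Crank pin A relative to C: A = (d + r cosθ, r sinθ); lever angle φ = atan2(r sinθ, d + r cosθ).
Differentiating tanφ: φ̇ = rω(d cosθ + r)/(d² + r² + 2dr cosθ).
d² + r² + 2dr cosθ = |CA|² = 0.00416305 m²;  d cosθ + r = -0.063672 m.
|ω_lever| = |0.0633·12.57·-0.063672| / 0.00416305 = 12.166 rad/s.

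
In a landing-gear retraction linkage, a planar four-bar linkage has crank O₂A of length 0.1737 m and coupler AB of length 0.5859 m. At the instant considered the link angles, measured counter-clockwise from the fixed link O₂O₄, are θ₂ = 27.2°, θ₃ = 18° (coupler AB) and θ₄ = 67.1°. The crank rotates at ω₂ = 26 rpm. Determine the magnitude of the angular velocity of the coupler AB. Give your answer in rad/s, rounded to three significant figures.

ω₂ = 2.723 rad/s (from 26 rpm).
Differentiating the loop-closure r₂e^{iθ₂}+r₃e^{iθ₃}=r₁+r₄e^{iθ₄} gives r₂ω₂e^{iθ₂}+r₃ω₃e^{iθ₃}=r₄ω₄e^{iθ₄}.
Eliminating the other unknown: ω₃ = r₂ω₂ sin(θ₄−θ₂) / [r₃ sin(θ₃−θ₄)].
Numerator sine = +0.64145; denominator sine = -0.75585.
Result = 0.1737·2.723·(+0.64145) / (0.5859·(-0.75585)) = -0.68502 rad/s; magnitude 0.68502 rad/s.

0.685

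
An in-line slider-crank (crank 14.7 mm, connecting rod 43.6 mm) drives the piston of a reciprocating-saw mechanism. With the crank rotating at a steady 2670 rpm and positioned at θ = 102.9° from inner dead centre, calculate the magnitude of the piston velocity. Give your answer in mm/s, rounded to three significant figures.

3690

ω = 2π·2670/60 = 279.6 rad/s
For an in-line slider-crank, x = r cosθ + √(L² − r² sin²θ), so v = −rω sinθ·[1 + r cosθ/√(L² − r² sin²θ)].
With r = 0.0147 m, L = 0.0436 m, θ = 102.9°: √(L² − r² sin²θ) = 0.041178 m.
v = −0.0147·279.6·0.97476·[1 + 0.0147·-0.22325/0.041178] = -3.6871 m/s.
|v| = 3.6871 m/s = 3687.1 mm/s.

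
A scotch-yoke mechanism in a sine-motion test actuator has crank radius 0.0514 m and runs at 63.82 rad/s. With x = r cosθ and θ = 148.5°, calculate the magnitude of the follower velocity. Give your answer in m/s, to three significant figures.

1.71

ω = 63.82 rad/s
x = r cosθ ⇒ ẋ = −rω sinθ.
|v| = rω|sinθ| = 0.0514·63.82·|sin 148.5°| = 1.714 m/s.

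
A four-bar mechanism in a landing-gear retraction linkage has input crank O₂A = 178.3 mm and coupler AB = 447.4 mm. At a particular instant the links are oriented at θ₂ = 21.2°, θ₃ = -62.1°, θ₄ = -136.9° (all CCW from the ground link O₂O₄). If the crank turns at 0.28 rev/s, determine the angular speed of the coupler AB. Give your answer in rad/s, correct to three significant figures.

ω₂ = 1.759 rad/s (from 0.28 rev/s).
Differentiating the loop-closure r₂e^{iθ₂}+r₃e^{iθ₃}=r₁+r₄e^{iθ₄} gives r₂ω₂e^{iθ₂}+r₃ω₃e^{iθ₃}=r₄ω₄e^{iθ₄}.
Eliminating the other unknown: ω₃ = r₂ω₂ sin(θ₄−θ₂) / [r₃ sin(θ₃−θ₄)].
Numerator sine = -0.37299; denominator sine = +0.96502.
Result = 0.1783·1.759·(-0.37299) / (0.4474·(+0.96502)) = -0.27099 rad/s; magnitude 0.27099 rad/s.

0.271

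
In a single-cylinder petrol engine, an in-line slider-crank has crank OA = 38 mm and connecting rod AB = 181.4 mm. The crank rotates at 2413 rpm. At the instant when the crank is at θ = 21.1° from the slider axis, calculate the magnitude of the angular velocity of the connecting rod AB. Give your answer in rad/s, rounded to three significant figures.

ω = 252.7 rad/s (converted from 2413 rpm).
The rod makes angle φ with the slider axis where L sinφ = r sinθ; differentiating, L cosφ·φ̇ = r ω cosθ.
L cosφ = √(L² − r² sin²θ) = 0.18088 m.
|ω_rod| = r ω |cosθ| / √(L² − r² sin²θ) = 0.038·252.7·0.93295/0.18088 = 49.526 rad/s.

49.5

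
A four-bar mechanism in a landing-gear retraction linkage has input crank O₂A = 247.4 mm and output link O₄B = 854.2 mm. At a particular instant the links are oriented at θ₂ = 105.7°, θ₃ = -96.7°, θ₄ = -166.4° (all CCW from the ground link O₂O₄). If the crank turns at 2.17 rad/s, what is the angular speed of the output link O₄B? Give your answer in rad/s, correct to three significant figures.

0.255

ω₂ = 2.17 rad/s
Differentiating the loop-closure r₂e^{iθ₂}+r₃e^{iθ₃}=r₁+r₄e^{iθ₄} gives r₂ω₂e^{iθ₂}+r₃ω₃e^{iθ₃}=r₄ω₄e^{iθ₄}.
Eliminating the other unknown: ω₄ = r₂ω₂ sin(θ₂−θ₃) / [r₄ sin(θ₄−θ₃)].
Numerator sine = -0.38107; denominator sine = -0.93789.
Result = 0.2474·2.17·(-0.38107) / (0.8542·(-0.93789)) = +0.25536 rad/s; magnitude 0.25536 rad/s.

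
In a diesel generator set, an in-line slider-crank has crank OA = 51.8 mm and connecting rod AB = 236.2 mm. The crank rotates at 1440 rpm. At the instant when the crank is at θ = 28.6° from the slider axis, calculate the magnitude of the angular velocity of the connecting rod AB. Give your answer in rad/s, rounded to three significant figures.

ω = 150.8 rad/s (converted from 1440 rpm).
The rod makes angle φ with the slider axis where L sinφ = r sinθ; differentiating, L cosφ·φ̇ = r ω cosθ.
L cosφ = √(L² − r² sin²θ) = 0.23489 m.
|ω_rod| = r ω |cosθ| / √(L² − r² sin²θ) = 0.0518·150.8·0.87798/0.23489 = 29.197 rad/s.

29.2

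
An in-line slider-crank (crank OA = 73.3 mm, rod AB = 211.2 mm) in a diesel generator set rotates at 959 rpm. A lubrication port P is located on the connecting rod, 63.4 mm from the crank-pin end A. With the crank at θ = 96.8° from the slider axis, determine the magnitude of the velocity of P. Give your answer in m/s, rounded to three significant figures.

7.24

ω = 100.4 rad/s.  Crank-pin speed |V_A| = rω = 7.3612 m/s, perpendicular to OA.
Rod angle: sinφ = −(r/L) sinθ ⇒ φ = -20.159°; ω_rod = −rω cosθ/√(L²−r²sin²θ) = +4.3962 rad/s.
V_P = V_A + ω_rod × AP, with AP = 0.0634 m along the rod.
Components: V_Px = −rω sinθ − a·ω_rod·sinφ = -7.2134 m/s;  V_Py = rω cosθ + a·ω_rod·cosφ = -0.60996 m/s.
|V_P| = √(V_Px² + V_Py²) = 7.2392 m/s.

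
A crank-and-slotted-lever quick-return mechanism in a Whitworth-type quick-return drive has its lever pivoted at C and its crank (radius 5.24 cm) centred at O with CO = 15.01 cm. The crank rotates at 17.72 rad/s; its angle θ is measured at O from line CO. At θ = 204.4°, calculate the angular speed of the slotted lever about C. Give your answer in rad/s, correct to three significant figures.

7.15

ω = 17.72 rad/s
Crank pin A relative to C: A = (d + r cosθ, r sinθ); lever angle φ = atan2(r sinθ, d + r cosθ).
Differentiating tanφ: φ̇ = rω(d cosθ + r)/(d² + r² + 2dr cosθ).
d² + r² + 2dr cosθ = |CA|² = 0.0109503 m²;  d cosθ + r = -0.084294 m.
|ω_lever| = |0.0524·17.72·-0.084294| / 0.0109503 = 7.1477 rad/s.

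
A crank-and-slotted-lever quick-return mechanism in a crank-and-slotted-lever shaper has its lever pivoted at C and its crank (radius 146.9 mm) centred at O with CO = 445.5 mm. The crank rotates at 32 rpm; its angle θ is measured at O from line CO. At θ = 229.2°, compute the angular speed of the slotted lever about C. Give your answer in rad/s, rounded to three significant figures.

ω = 3.351 rad/s (from 32 rpm).
Crank pin A relative to C: A = (d + r cosθ, r sinθ); lever angle φ = atan2(r sinθ, d + r cosθ).
Differentiating tanφ: φ̇ = rω(d cosθ + r)/(d² + r² + 2dr cosθ).
d² + r² + 2dr cosθ = |CA|² = 0.134525 m²;  d cosθ + r = -0.1442 m.
|ω_lever| = |0.1469·3.351·-0.1442| / 0.134525 = 0.52767 rad/s.

0.528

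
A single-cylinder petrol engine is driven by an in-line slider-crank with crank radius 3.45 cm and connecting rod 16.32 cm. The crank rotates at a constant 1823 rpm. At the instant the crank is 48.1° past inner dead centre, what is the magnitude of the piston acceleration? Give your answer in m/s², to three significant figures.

ω = 2π·1823/60 = 190.9 rad/s
x(θ) = r cosθ + √(L² − r² sin²θ); with ω constant, a = ω²·d²x/dθ².
d²x/dθ² = −r cosθ − r²(cos2θ)/√u − r⁴ sin²2θ/(4u^{3/2}),  u = L² − r² sin²θ = 0.0259748 m².
Substituting r = 0.0345 m, L = 0.1632 m, θ = 48.1°: d²x/dθ² = -0.022326 m.
a = ω²·d²x/dθ² = (190.9)²·(-0.022326) = -813.67 m/s²;  |a| = 813.67 m/s².

814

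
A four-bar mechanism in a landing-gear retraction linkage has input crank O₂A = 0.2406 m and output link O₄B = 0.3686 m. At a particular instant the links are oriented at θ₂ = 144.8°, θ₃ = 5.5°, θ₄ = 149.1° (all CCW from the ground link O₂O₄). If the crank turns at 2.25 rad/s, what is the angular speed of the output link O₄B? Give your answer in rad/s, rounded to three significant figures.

1.61

ω₂ = 2.25 rad/s
Differentiating the loop-closure r₂e^{iθ₂}+r₃e^{iθ₃}=r₁+r₄e^{iθ₄} gives r₂ω₂e^{iθ₂}+r₃ω₃e^{iθ₃}=r₄ω₄e^{iθ₄}.
Eliminating the other unknown: ω₄ = r₂ω₂ sin(θ₂−θ₃) / [r₄ sin(θ₄−θ₃)].
Numerator sine = +0.65210; denominator sine = +0.59342.
Result = 0.2406·2.25·(+0.65210) / (0.3686·(+0.59342)) = +1.6139 rad/s; magnitude 1.6139 rad/s.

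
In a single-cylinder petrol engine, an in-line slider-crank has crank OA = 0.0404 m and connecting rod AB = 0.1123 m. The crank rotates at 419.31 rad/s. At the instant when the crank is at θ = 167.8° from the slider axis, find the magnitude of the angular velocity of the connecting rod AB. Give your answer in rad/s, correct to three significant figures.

148

ω = 419.3 rad/s
The rod makes angle φ with the slider axis where L sinφ = r sinθ; differentiating, L cosφ·φ̇ = r ω cosθ.
L cosφ = √(L² − r² sin²θ) = 0.11198 m.
|ω_rod| = r ω |cosθ| / √(L² − r² sin²θ) = 0.0404·419.3·0.97742/0.11198 = 147.87 rad/s.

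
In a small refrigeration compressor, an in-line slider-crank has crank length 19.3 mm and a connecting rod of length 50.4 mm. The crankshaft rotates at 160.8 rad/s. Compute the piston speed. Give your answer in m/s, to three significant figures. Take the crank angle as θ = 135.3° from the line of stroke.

ω = 160.8 rad/s
For an in-line slider-crank, x = r cosθ + √(L² − r² sin²θ), so v = −rω sinθ·[1 + r cosθ/√(L² − r² sin²θ)].
With r = 0.0193 m, L = 0.0504 m, θ = 135.3°: √(L² − r² sin²θ) = 0.048537 m.
v = −0.0193·160.8·0.70339·[1 + 0.0193·-0.71080/0.048537] = -1.566 m/s.
|v| = 1.566 m/s.

1.57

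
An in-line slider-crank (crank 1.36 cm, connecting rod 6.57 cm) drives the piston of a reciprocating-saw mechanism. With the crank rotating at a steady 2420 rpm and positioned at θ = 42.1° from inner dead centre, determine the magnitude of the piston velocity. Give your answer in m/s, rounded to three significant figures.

2.67

ω = 2π·2420/60 = 253.4 rad/s
For an in-line slider-crank, x = r cosθ + √(L² − r² sin²θ), so v = −rω sinθ·[1 + r cosθ/√(L² − r² sin²θ)].
With r = 0.0136 m, L = 0.0657 m, θ = 42.1°: √(L² − r² sin²θ) = 0.065064 m.
v = −0.0136·253.4·0.67043·[1 + 0.0136·0.74198/0.065064] = -2.669 m/s.
|v| = 2.669 m/s.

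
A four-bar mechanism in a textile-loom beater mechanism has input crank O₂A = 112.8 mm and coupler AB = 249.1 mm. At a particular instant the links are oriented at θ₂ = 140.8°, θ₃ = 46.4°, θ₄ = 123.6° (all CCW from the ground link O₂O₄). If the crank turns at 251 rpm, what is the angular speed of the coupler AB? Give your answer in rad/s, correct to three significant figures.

3.61

ω₂ = 26.28 rad/s (from 251 rpm).
Differentiating the loop-closure r₂e^{iθ₂}+r₃e^{iθ₃}=r₁+r₄e^{iθ₄} gives r₂ω₂e^{iθ₂}+r₃ω₃e^{iθ₃}=r₄ω₄e^{iθ₄}.
Eliminating the other unknown: ω₃ = r₂ω₂ sin(θ₄−θ₂) / [r₃ sin(θ₃−θ₄)].
Numerator sine = -0.29571; denominator sine = -0.97515.
Result = 0.1128·26.28·(-0.29571) / (0.2491·(-0.97515)) = +3.6094 rad/s; magnitude 3.6094 rad/s.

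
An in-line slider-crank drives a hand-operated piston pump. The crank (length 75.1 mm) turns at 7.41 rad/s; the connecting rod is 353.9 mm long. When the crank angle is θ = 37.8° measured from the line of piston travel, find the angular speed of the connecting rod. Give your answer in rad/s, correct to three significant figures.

1.25

ω = 7.41 rad/s
The rod makes angle φ with the slider axis where L sinφ = r sinθ; differentiating, L cosφ·φ̇ = r ω cosθ.
L cosφ = √(L² − r² sin²θ) = 0.35089 m.
|ω_rod| = r ω |cosθ| / √(L² − r² sin²θ) = 0.0751·7.41·0.79016/0.35089 = 1.2531 rad/s.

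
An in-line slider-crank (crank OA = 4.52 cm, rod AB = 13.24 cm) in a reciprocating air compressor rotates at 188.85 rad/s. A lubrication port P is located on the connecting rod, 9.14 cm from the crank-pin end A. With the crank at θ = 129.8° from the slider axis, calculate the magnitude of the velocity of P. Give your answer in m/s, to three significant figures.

ω = 188.8 rad/s.  Crank-pin speed |V_A| = rω = 8.536 m/s, perpendicular to OA.
Rod angle: sinφ = −(r/L) sinθ ⇒ φ = -15.206°; ω_rod = −rω cosθ/√(L²−r²sin²θ) = +42.766 rad/s.
V_P = V_A + ω_rod × AP, with AP = 0.0914 m along the rod.
Components: V_Px = −rω sinθ − a·ω_rod·sinφ = -5.5329 m/s;  V_Py = rω cosθ + a·ω_rod·cosφ = -1.692 m/s.
|V_P| = √(V_Px² + V_Py²) = 5.7858 m/s.

5.79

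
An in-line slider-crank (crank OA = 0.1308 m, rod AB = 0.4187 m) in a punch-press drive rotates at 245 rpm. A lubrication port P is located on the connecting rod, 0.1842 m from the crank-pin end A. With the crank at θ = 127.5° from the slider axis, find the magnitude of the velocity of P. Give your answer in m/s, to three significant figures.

ω = 25.66 rad/s.  Crank-pin speed |V_A| = rω = 3.3558 m/s, perpendicular to OA.
Rod angle: sinφ = −(r/L) sinθ ⇒ φ = -14.350°; ω_rod = −rω cosθ/√(L²−r²sin²θ) = +5.0363 rad/s.
V_P = V_A + ω_rod × AP, with AP = 0.1842 m along the rod.
Components: V_Px = −rω sinθ − a·ω_rod·sinφ = -2.4325 m/s;  V_Py = rω cosθ + a·ω_rod·cosφ = -1.1442 m/s.
|V_P| = √(V_Px² + V_Py²) = 2.6881 m/s.

2.69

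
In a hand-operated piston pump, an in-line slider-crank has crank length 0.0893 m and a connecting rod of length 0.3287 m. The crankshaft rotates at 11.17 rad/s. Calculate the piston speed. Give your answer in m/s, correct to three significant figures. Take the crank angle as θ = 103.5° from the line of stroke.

0.906

ω = 11.17 rad/s
For an in-line slider-crank, x = r cosθ + √(L² − r² sin²θ), so v = −rω sinθ·[1 + r cosθ/√(L² − r² sin²θ)].
With r = 0.0893 m, L = 0.3287 m, θ = 103.5°: √(L² − r² sin²θ) = 0.31702 m.
v = −0.0893·11.17·0.97237·[1 + 0.0893·-0.23345/0.31702] = -0.90614 m/s.
|v| = 0.90614 m/s.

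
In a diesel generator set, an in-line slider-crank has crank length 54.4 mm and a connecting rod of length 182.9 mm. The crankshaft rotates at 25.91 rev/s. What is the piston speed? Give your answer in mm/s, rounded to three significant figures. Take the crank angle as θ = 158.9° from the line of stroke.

2300

ω = 2π·25.9 = 162.8 rad/s
For an in-line slider-crank, x = r cosθ + √(L² − r² sin²θ), so v = −rω sinθ·[1 + r cosθ/√(L² − r² sin²θ)].
With r = 0.0544 m, L = 0.1829 m, θ = 158.9°: √(L² − r² sin²θ) = 0.18185 m.
v = −0.0544·162.8·0.36000·[1 + 0.0544·-0.93295/0.18185] = -2.2984 m/s.
|v| = 2.2984 m/s = 2298.4 mm/s.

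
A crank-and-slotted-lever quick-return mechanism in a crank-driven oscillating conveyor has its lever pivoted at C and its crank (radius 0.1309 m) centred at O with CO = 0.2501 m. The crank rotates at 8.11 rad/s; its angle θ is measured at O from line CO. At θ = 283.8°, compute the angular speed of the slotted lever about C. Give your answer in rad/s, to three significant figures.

2.12

ω = 8.11 rad/s
Crank pin A relative to C: A = (d + r cosθ, r sinθ); lever angle φ = atan2(r sinθ, d + r cosθ).
Differentiating tanφ: φ̇ = rω(d cosθ + r)/(d² + r² + 2dr cosθ).
d² + r² + 2dr cosθ = |CA|² = 0.0953031 m²;  d cosθ + r = +0.19056 m.
|ω_lever| = |0.1309·8.11·+0.19056| / 0.0953031 = 2.1227 rad/s.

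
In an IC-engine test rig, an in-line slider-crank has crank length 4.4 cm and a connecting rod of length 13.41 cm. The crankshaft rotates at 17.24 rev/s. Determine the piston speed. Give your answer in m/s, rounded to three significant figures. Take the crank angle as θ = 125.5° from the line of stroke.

ω = 2π·17.2 = 108.3 rad/s
For an in-line slider-crank, x = r cosθ + √(L² − r² sin²θ), so v = −rω sinθ·[1 + r cosθ/√(L² − r² sin²θ)].
With r = 0.044 m, L = 0.1341 m, θ = 125.5°: √(L² − r² sin²θ) = 0.12923 m.
v = −0.044·108.3·0.81412·[1 + 0.044·-0.58070/0.12923] = -3.113 m/s.
|v| = 3.113 m/s.

3.11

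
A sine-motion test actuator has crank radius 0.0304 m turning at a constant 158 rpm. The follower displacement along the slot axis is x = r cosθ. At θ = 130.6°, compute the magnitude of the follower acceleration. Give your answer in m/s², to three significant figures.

5.42

ω = 16.55 rad/s (from 158 rpm).
x = r cosθ ⇒ ẍ = −rω² cosθ (ω constant).
|a| = rω²|cosθ| = 0.0304·(16.55)²·|cos 130.6°| = 5.416 m/s².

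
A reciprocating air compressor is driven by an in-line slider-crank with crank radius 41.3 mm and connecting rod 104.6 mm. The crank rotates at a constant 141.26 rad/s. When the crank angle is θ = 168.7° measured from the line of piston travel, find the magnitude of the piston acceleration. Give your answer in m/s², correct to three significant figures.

ω = 141.3 rad/s
x(θ) = r cosθ + √(L² − r² sin²θ); with ω constant, a = ω²·d²x/dθ².
d²x/dθ² = −r cosθ − r²(cos2θ)/√u − r⁴ sin²2θ/(4u^{3/2}),  u = L² − r² sin²θ = 0.0108757 m².
Substituting r = 0.0413 m, L = 0.1046 m, θ = 168.7°: d²x/dθ² = +0.025305 m.
a = ω²·d²x/dθ² = (141.3)²·(+0.025305) = +504.94 m/s²;  |a| = 504.94 m/s².

505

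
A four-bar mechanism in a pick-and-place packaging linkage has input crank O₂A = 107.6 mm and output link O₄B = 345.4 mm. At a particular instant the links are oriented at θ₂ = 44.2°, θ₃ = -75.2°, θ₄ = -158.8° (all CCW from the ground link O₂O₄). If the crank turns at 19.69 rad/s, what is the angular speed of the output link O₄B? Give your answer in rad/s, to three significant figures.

ω₂ = 19.69 rad/s
Differentiating the loop-closure r₂e^{iθ₂}+r₃e^{iθ₃}=r₁+r₄e^{iθ₄} gives r₂ω₂e^{iθ₂}+r₃ω₃e^{iθ₃}=r₄ω₄e^{iθ₄}.
Eliminating the other unknown: ω₄ = r₂ω₂ sin(θ₂−θ₃) / [r₄ sin(θ₄−θ₃)].
Numerator sine = +0.87121; denominator sine = -0.99377.
Result = 0.1076·19.69·(+0.87121) / (0.3454·(-0.99377)) = -5.3774 rad/s; magnitude 5.3774 rad/s.

5.38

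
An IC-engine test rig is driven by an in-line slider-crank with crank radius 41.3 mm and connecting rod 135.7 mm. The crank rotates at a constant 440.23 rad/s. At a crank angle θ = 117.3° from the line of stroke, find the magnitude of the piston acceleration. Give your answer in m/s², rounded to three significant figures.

ω = 440.2 rad/s
x(θ) = r cosθ + √(L² − r² sin²θ); with ω constant, a = ω²·d²x/dθ².
d²x/dθ² = −r cosθ − r²(cos2θ)/√u − r⁴ sin²2θ/(4u^{3/2}),  u = L² − r² sin²θ = 0.0170676 m².
Substituting r = 0.0413 m, L = 0.1357 m, θ = 117.3°: d²x/dθ² = +0.026289 m.
a = ω²·d²x/dθ² = (440.2)²·(+0.026289) = +5094.8 m/s²;  |a| = 5094.8 m/s².

5090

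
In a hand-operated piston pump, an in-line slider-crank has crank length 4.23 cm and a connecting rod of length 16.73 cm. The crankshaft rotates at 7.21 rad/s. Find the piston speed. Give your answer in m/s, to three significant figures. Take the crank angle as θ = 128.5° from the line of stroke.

0.200

ω = 7.21 rad/s
For an in-line slider-crank, x = r cosθ + √(L² − r² sin²θ), so v = −rω sinθ·[1 + r cosθ/√(L² − r² sin²θ)].
With r = 0.0423 m, L = 0.1673 m, θ = 128.5°: √(L² − r² sin²θ) = 0.16399 m.
v = −0.0423·7.21·0.78261·[1 + 0.0423·-0.62251/0.16399] = -0.20036 m/s.
|v| = 0.20036 m/s.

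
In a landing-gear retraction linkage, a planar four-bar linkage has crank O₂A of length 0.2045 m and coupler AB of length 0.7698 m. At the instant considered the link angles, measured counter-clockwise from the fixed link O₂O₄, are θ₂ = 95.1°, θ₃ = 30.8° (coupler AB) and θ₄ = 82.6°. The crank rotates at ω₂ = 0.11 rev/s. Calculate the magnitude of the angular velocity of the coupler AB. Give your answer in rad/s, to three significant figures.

ω₂ = 0.6912 rad/s (from 0.11 rev/s).
Differentiating the loop-closure r₂e^{iθ₂}+r₃e^{iθ₃}=r₁+r₄e^{iθ₄} gives r₂ω₂e^{iθ₂}+r₃ω₃e^{iθ₃}=r₄ω₄e^{iθ₄}.
Eliminating the other unknown: ω₃ = r₂ω₂ sin(θ₄−θ₂) / [r₃ sin(θ₃−θ₄)].
Numerator sine = -0.21644; denominator sine = -0.78586.
Result = 0.2045·0.6912·(-0.21644) / (0.7698·(-0.78586)) = +0.050569 rad/s; magnitude 0.050569 rad/s.

0.0506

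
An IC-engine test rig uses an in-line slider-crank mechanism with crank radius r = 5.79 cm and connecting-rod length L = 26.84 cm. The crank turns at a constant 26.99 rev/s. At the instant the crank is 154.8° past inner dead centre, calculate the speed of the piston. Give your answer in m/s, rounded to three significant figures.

3.36

ω = 2π·27 = 169.6 rad/s
For an in-line slider-crank, x = r cosθ + √(L² − r² sin²θ), so v = −rω sinθ·[1 + r cosθ/√(L² − r² sin²θ)].
With r = 0.0579 m, L = 0.2684 m, θ = 154.8°: √(L² − r² sin²θ) = 0.26727 m.
v = −0.0579·169.6·0.42578·[1 + 0.0579·-0.90483/0.26727] = -3.3612 m/s.
|v| = 3.3612 m/s.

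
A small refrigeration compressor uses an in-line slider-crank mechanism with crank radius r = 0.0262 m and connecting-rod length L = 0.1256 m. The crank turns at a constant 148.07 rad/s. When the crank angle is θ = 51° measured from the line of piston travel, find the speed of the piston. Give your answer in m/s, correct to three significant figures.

3.42

ω = 148.1 rad/s
For an in-line slider-crank, x = r cosθ + √(L² − r² sin²θ), so v = −rω sinθ·[1 + r cosθ/√(L² − r² sin²θ)].
With r = 0.0262 m, L = 0.1256 m, θ = 51°: √(L² − r² sin²θ) = 0.12394 m.
v = −0.0262·148.1·0.77715·[1 + 0.0262·0.62932/0.12394] = -3.416 m/s.
|v| = 3.416 m/s.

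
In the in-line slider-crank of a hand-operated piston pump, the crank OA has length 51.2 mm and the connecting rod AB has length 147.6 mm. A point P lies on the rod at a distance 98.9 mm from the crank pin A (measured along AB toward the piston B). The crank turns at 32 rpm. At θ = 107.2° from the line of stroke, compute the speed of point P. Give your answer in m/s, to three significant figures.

0.153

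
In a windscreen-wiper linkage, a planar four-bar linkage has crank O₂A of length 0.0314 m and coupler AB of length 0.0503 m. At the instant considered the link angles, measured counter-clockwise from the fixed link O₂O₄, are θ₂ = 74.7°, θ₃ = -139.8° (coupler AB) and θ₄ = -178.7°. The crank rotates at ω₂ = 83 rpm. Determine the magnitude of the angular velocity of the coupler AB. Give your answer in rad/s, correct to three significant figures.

8.28

ω₂ = 8.692 rad/s (from 83 rpm).
Differentiating the loop-closure r₂e^{iθ₂}+r₃e^{iθ₃}=r₁+r₄e^{iθ₄} gives r₂ω₂e^{iθ₂}+r₃ω₃e^{iθ₃}=r₄ω₄e^{iθ₄}.
Eliminating the other unknown: ω₃ = r₂ω₂ sin(θ₄−θ₂) / [r₃ sin(θ₃−θ₄)].
Numerator sine = +0.95832; denominator sine = +0.62796.
Result = 0.0314·8.692·(+0.95832) / (0.0503·(+0.62796)) = +8.2803 rad/s; magnitude 8.2803 rad/s.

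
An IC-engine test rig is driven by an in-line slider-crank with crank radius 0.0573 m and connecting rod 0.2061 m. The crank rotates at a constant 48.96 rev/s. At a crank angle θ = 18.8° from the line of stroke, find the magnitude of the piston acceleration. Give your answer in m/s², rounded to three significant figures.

ω = 2π·49 = 307.6 rad/s
x(θ) = r cosθ + √(L² − r² sin²θ); with ω constant, a = ω²·d²x/dθ².
d²x/dθ² = −r cosθ − r²(cos2θ)/√u − r⁴ sin²2θ/(4u^{3/2}),  u = L² − r² sin²θ = 0.0421362 m².
Substituting r = 0.0573 m, L = 0.2061 m, θ = 18.8°: d²x/dθ² = -0.067032 m.
a = ω²·d²x/dθ² = (307.6)²·(-0.067032) = -6343.4 m/s²;  |a| = 6343.4 m/s².

6340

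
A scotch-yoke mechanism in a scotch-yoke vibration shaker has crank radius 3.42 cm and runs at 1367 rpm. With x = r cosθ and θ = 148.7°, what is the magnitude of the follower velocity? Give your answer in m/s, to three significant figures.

2.54

ω = 143.2 rad/s (from 1367 rpm).
x = r cosθ ⇒ ẋ = −rω sinθ.
|v| = rω|sinθ| = 0.0342·143.2·|sin 148.7°| = 2.5435 m/s.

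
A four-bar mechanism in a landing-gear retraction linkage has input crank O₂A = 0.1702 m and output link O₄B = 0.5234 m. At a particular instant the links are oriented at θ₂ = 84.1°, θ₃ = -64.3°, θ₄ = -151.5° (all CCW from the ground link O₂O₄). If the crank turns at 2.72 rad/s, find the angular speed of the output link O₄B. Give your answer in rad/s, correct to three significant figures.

ω₂ = 2.72 rad/s
Differentiating the loop-closure r₂e^{iθ₂}+r₃e^{iθ₃}=r₁+r₄e^{iθ₄} gives r₂ω₂e^{iθ₂}+r₃ω₃e^{iθ₃}=r₄ω₄e^{iθ₄}.
Eliminating the other unknown: ω₄ = r₂ω₂ sin(θ₂−θ₃) / [r₄ sin(θ₄−θ₃)].
Numerator sine = +0.52399; denominator sine = -0.99881.
Result = 0.1702·2.72·(+0.52399) / (0.5234·(-0.99881)) = -0.46402 rad/s; magnitude 0.46402 rad/s.

0.464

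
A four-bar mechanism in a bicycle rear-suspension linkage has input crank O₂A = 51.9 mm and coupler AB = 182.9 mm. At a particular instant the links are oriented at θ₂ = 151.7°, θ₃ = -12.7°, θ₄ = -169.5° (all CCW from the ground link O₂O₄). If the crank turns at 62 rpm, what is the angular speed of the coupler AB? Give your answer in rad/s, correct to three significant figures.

2.93

ω₂ = 6.493 rad/s (from 62 rpm).
Differentiating the loop-closure r₂e^{iθ₂}+r₃e^{iθ₃}=r₁+r₄e^{iθ₄} gives r₂ω₂e^{iθ₂}+r₃ω₃e^{iθ₃}=r₄ω₄e^{iθ₄}.
Eliminating the other unknown: ω₃ = r₂ω₂ sin(θ₄−θ₂) / [r₃ sin(θ₃−θ₄)].
Numerator sine = +0.62660; denominator sine = +0.39394.
Result = 0.0519·6.493·(+0.62660) / (0.1829·(+0.39394)) = +2.9305 rad/s; magnitude 2.9305 rad/s.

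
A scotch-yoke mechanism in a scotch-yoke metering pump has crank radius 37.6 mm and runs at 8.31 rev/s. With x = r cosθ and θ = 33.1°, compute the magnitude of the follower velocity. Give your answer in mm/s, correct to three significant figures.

1070

ω = 52.21 rad/s (from 8.31 rev/s).
x = r cosθ ⇒ ẋ = −rω sinθ.
|v| = rω|sinθ| = 0.0376·52.21·|sin 33.1°| = 1.0721 m/s = 1072.1 mm/s.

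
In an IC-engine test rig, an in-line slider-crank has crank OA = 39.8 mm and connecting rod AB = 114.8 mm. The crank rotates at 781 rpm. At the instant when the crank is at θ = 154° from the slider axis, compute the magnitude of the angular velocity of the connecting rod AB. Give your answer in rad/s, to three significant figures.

ω = 81.79 rad/s (converted from 781 rpm).
The rod makes angle φ with the slider axis where L sinφ = r sinθ; differentiating, L cosφ·φ̇ = r ω cosθ.
L cosφ = √(L² − r² sin²θ) = 0.11347 m.
|ω_rod| = r ω |cosθ| / √(L² − r² sin²θ) = 0.0398·81.79·0.89879/0.11347 = 25.784 rad/s.

25.8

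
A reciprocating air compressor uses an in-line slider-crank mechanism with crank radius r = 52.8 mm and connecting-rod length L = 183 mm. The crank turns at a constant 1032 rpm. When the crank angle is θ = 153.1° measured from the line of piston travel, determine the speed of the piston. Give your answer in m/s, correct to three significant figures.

ω = 2π·1032/60 = 108.1 rad/s
For an in-line slider-crank, x = r cosθ + √(L² − r² sin²θ), so v = −rω sinθ·[1 + r cosθ/√(L² − r² sin²θ)].
With r = 0.0528 m, L = 0.183 m, θ = 153.1°: √(L² − r² sin²θ) = 0.18143 m.
v = −0.0528·108.1·0.45243·[1 + 0.0528·-0.89180/0.18143] = -1.9116 m/s.
|v| = 1.9116 m/s.

1.91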